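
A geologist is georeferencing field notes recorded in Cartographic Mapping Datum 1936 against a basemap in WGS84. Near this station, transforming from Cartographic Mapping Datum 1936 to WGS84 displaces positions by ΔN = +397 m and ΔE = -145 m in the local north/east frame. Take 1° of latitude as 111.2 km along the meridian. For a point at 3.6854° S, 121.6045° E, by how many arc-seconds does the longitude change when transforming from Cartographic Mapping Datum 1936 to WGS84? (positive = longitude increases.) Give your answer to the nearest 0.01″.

At latitude -3.6854°, cos φ = 0.997932.
1° of longitude at this latitude = 111.2 × cos φ = 110.97 km, so Δλ = -145.0 / 110970.0 = -0.0013067° = -4.704″.

Δλ = -4.70″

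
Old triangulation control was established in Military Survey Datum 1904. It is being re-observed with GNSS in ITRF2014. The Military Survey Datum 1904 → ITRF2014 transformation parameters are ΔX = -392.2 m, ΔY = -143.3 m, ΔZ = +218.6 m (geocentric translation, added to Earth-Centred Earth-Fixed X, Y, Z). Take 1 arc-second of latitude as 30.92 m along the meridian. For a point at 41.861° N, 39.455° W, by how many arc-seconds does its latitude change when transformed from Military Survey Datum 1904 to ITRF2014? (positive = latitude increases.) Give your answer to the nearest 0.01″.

sin φ = 0.667326, cos φ = 0.744766, sin λ = -0.635472, cos λ = 0.772124.
North component: ΔN = −sin φ cos λ·ΔX − sin φ sin λ·ΔY + cos φ·ΔZ = −(0.667326)(0.772124)(-392.2) − (0.667326)(-0.635472)(-143.3) + (0.744766)(218.6) = 304.12 m.
1° of latitude spans 3600 × 30.92 = 111312 m, so Δφ = 304.12 / 111312 × 3600 = 9.836″.

Δφ = 9.84″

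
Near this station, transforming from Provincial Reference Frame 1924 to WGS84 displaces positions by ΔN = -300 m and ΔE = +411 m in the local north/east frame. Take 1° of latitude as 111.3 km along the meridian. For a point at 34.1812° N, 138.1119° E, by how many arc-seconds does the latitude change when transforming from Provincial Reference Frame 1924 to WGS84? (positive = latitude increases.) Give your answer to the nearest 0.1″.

Δφ = -9.7″

1° of latitude = 111.3 km, so Δφ = -300.0 / 111300 = -0.0026954° = -9.704″.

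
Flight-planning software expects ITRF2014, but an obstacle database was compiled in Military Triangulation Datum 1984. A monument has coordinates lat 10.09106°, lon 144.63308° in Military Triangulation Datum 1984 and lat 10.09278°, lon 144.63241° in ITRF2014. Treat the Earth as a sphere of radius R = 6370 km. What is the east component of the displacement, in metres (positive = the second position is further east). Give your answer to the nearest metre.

Δφ = 10.09278° − 10.09106° = +0.00172°; Δλ = 144.63241° − 144.63308° = -0.00067°.
1° along a meridian = πR/180 = 111177 m.
ΔN = Δφ × 111177 = 191.2 m; ΔE = Δλ × 111177 × cos(10.09106°) = -0.00067 × 111177 × 0.984531 = -73.3 m.

ΔE = -73 m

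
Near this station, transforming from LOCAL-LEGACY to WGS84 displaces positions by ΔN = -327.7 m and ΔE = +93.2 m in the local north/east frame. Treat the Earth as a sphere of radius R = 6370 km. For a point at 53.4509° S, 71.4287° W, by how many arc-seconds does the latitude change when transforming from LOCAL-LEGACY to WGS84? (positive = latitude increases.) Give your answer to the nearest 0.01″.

Δφ = -10.61″

On a sphere of radius R, 1 rad of latitude = R, so Δφ = ΔN / R = -327.7 / 6370000 = -5.1444e-05 rad = -10.611″.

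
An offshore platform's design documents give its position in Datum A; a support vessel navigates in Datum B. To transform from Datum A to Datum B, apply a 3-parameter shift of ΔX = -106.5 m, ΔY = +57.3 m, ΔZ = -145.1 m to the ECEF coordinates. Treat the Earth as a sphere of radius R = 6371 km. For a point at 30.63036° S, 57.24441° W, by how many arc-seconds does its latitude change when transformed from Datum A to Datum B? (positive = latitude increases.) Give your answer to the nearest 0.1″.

Δφ = -5.8″

sin φ = -0.509497, cos φ = 0.860472, sin λ = -0.840986, cos λ = 0.541057.
North component: ΔN = −sin φ cos λ·ΔX − sin φ sin λ·ΔY + cos φ·ΔZ = −(-0.509497)(0.541057)(-106.5) − (-0.509497)(-0.840986)(57.3) + (0.860472)(-145.1) = -178.76 m.
1° of latitude spans πR/180 = 111195 m, so Δφ = -178.76 / 111195 × 3600 = -5.788″.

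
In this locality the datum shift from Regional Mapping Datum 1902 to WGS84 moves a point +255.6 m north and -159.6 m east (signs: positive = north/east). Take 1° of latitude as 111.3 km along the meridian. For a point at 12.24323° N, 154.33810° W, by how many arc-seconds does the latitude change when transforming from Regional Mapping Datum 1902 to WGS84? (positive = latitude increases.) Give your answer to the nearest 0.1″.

1° of latitude = 111.3 km, so Δφ = 255.6 / 111300 = 0.0022965° = 8.267″.

Δφ = 8.3″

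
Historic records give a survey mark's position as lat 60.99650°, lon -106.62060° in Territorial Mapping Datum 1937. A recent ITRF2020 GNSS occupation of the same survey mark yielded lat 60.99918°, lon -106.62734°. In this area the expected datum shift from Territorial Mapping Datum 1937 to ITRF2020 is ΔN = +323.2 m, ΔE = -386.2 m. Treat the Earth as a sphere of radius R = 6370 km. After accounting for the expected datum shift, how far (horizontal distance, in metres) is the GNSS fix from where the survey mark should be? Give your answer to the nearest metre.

Observed coordinate differences: Δφ = +0.00268°, Δλ = -0.00674°.
Converting to metres (1° lat = 111177 m, cos φ = 0.484863): observed ΔN = 298.0 m, observed ΔE = -363.3 m.
Subtracting the expected shift leaves a residual of 298.0 − (323.2) = -25.2 m north and -363.3 − (-386.2) = 22.9 m east.
Residual distance = √((-25.2)² + 22.9²) = 34.1 m.

34 m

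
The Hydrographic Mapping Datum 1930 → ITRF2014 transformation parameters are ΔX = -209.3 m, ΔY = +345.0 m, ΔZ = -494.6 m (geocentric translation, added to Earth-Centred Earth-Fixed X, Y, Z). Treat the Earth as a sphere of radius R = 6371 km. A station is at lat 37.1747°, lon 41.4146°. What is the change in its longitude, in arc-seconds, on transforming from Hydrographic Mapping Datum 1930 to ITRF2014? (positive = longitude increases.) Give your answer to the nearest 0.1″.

Δλ = 16.1″

sin φ = 0.604247, cos φ = 0.796797, sin λ = 0.661503, cos λ = 0.749943.
East component: ΔE = −sin λ·ΔX + cos λ·ΔY = −(0.661503)(-209.3) + (0.749943)(345.0) = 397.18 m.
1° of latitude spans πR/180 = 111195 m; at latitude φ, 1° of longitude spans that × cos φ = 88599.8 m, so Δλ = 397.18 / 88599.8 × 3600 = 16.138″.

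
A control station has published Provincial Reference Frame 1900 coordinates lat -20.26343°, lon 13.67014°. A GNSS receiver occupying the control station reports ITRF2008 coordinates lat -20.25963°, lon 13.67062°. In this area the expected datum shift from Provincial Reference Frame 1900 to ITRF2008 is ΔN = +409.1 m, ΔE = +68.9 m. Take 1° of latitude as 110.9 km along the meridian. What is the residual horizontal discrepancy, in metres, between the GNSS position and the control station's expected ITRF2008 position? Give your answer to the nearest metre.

Observed coordinate differences: Δφ = +0.00380°, Δλ = +0.00048°.
Converting to metres (1° lat = 110900 m, cos φ = 0.938110): observed ΔN = 421.4 m, observed ΔE = 49.9 m.
Subtracting the expected shift leaves a residual of 421.4 − (409.1) = 12.3 m north and 49.9 − (68.9) = -19.0 m east.
Residual distance = √(12.3² + (-19.0)²) = 22.6 m.

23 m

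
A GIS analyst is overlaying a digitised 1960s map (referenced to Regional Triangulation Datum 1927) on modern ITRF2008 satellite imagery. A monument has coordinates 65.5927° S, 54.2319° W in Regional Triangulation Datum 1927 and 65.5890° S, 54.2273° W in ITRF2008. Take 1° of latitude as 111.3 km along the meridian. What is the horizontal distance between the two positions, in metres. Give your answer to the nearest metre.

463 m

Δφ = -65.5890° − -65.5927° = +0.0037°; Δλ = -54.2273° − -54.2319° = +0.0046°.
ΔN = Δφ × 111300 = 411.8 m; ΔE = Δλ × 111300 × cos(-65.5927°) = +0.0046 × 111300 × 0.413220 = 211.6 m.
Distance = √(ΔE² + ΔN²) = √(211.6² + 411.8²) = 463.0 m.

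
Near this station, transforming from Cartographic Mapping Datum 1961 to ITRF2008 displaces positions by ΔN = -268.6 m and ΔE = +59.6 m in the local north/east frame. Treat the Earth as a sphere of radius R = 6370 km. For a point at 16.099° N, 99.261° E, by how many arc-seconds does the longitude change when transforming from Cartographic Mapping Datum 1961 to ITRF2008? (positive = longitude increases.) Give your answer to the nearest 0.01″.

Δλ = 2.01″

At latitude 16.099°, cos φ = 0.960784.
One radian of longitude at latitude φ spans R cos φ, so Δλ = ΔE / (R cos φ) = 59.6 / (6370000 × 0.960784) = 9.7383e-06 rad = 2.009″.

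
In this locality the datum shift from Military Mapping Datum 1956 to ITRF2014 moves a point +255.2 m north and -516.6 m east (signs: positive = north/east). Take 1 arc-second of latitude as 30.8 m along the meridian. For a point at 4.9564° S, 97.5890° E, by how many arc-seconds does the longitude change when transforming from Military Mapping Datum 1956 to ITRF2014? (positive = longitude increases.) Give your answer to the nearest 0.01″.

Δλ = -16.84″

At latitude -4.9564°, cos φ = 0.996261.
1″ of longitude at this latitude = 30.80 × cos φ = 30.6848 m, so Δλ = -516.6 / 30.6848 = -16.836″.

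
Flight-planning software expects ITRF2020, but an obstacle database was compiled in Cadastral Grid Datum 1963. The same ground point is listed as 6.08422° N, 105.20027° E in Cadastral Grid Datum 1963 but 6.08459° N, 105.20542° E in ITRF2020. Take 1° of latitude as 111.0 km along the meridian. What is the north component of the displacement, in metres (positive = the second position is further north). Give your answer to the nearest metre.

Δφ = 6.08459° − 6.08422° = +0.00037°; Δλ = 105.20542° − 105.20027° = +0.00515°.
ΔN = Δφ × 111000 = 41.1 m; ΔE = Δλ × 111000 × cos(6.08422°) = +0.00515 × 111000 × 0.994367 = 568.4 m.

ΔN = 41 m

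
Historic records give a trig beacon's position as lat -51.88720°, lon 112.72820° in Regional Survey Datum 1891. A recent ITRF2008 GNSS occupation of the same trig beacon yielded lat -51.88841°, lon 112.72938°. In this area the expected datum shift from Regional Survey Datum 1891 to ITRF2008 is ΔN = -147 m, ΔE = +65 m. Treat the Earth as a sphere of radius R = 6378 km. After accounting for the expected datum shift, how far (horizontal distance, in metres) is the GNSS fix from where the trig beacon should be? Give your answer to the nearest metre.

Observed coordinate differences: Δφ = -0.00121°, Δλ = +0.00118°.
Converting to metres (1° lat = 111317 m, cos φ = 0.617212): observed ΔN = -134.7 m, observed ΔE = 81.1 m.
Subtracting the expected shift leaves a residual of -134.7 − (-147) = 12.3 m north and 81.1 − (65) = 16.1 m east.
Residual distance = √(12.3² + 16.1²) = 20.2 m.

20 m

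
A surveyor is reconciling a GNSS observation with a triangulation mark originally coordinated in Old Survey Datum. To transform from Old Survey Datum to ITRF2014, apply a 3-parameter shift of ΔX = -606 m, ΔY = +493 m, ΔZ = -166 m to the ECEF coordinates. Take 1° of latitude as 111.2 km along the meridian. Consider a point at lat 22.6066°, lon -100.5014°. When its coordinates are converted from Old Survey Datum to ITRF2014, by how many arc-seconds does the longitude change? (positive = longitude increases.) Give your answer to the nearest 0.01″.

Δλ = -24.05″

sin φ = 0.384402, cos φ = 0.923166, sin λ = -0.983250, cos λ = -0.182260.
East component: ΔE = −sin λ·ΔX + cos λ·ΔY = −(-0.983250)(-606) + (-0.182260)(493) = -685.70 m.
1° of latitude spans 111200 m; at latitude φ, 1° of longitude spans that × cos φ = 102656.1 m, so Δλ = -685.70 / 102656.1 × 3600 = -24.047″.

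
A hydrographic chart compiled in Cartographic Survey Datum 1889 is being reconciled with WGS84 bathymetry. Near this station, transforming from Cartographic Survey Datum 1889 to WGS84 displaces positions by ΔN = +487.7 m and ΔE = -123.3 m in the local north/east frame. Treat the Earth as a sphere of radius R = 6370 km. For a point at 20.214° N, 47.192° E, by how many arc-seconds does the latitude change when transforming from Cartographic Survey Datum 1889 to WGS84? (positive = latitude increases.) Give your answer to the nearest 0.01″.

On a sphere of radius R, 1 rad of latitude = R, so Δφ = ΔN / R = 487.7 / 6370000 = 7.6562e-05 rad = 15.792″.

Δφ = 15.79″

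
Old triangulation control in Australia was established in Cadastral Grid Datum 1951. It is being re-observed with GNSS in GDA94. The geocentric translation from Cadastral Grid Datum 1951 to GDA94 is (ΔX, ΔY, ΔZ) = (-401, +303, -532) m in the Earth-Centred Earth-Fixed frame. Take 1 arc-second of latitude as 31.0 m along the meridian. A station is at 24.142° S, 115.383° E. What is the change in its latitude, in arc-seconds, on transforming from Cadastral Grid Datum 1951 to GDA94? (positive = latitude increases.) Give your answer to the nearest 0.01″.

sin φ = -0.408999, cos φ = 0.912535, sin λ = 0.903463, cos λ = -0.428667.
North component: ΔN = −sin φ cos λ·ΔX − sin φ sin λ·ΔY + cos φ·ΔZ = −(-0.408999)(-0.428667)(-401) − (-0.408999)(0.903463)(303) + (0.912535)(-532) = -303.20 m.
1° of latitude spans 3600 × 31.00 = 111600 m, so Δφ = -303.20 / 111600 × 3600 = -9.781″.

Δφ = -9.78″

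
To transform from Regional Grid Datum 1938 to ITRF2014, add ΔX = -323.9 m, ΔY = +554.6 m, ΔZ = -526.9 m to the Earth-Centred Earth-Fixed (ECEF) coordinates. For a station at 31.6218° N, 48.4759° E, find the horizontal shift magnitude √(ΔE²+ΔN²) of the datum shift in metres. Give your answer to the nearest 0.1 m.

The local east axis at (φ, λ) is (−sin λ, cos λ, 0), so ΔE = −sin(48.4759°)·(-323.9) + cos(48.4759°)·554.6 = 610.16 m.
The local north axis is (−sin φ cos λ, −sin φ sin λ, cos φ), giving ΔN = 112.582 − 217.702 − 448.670 = -553.79 m.
Horizontal magnitude = √(ΔE² + ΔN²) = √(610.16² + (-553.79)²) = 824.00 m.

824.0 m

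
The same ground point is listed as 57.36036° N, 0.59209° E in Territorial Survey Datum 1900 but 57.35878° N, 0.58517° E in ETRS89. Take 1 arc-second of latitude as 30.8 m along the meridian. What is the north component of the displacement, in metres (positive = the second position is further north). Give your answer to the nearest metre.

Δφ = 57.35878° − 57.36036° = -0.00158°; Δλ = 0.58517° − 0.59209° = -0.00692°.
1° of latitude = 3600 × 30.80 = 110880 m.
ΔN = Δφ × 110880 = -175.2 m; ΔE = Δλ × 110880 × cos(57.36036°) = -0.00692 × 110880 × 0.539354 = -413.8 m.

ΔN = -175 m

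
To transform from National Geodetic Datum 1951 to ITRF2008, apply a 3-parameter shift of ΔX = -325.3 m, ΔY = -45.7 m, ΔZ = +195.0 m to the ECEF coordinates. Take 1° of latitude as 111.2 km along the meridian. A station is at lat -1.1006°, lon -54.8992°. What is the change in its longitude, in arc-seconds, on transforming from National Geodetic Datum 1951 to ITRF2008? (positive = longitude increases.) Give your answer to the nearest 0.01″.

Δλ = -9.47″

sin φ = -0.019208, cos φ = 0.999816, sin λ = -0.818142, cos λ = 0.575017.
East component: ΔE = −sin λ·ΔX + cos λ·ΔY = −(-0.818142)(-325.3) + (0.575017)(-45.7) = -292.42 m.
1° of latitude spans 111200 m; at latitude φ, 1° of longitude spans that × cos φ = 111179.5 m, so Δλ = -292.42 / 111179.5 × 3600 = -9.469″.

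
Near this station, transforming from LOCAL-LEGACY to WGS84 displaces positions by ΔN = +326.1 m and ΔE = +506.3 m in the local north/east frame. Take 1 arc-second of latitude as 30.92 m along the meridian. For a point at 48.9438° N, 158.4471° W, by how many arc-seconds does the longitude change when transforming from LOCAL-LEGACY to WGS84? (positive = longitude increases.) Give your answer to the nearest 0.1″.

At latitude 48.9438°, cos φ = 0.656799.
1″ of longitude at this latitude = 30.92 × cos φ = 20.3082 m, so Δλ = 506.3 / 20.3082 = 24.931″.

Δλ = 24.9″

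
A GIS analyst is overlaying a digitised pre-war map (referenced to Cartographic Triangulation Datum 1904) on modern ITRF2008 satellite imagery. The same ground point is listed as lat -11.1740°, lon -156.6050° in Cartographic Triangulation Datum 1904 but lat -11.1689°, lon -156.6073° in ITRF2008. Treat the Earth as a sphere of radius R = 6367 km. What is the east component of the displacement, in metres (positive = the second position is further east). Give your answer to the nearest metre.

ΔE = -251 m

Δφ = -11.1689° − -11.1740° = +0.0051°; Δλ = -156.6073° − -156.6050° = -0.0023°.
1° along a meridian = πR/180 = 111125 m.
ΔN = Δφ × 111125 = 566.7 m; ΔE = Δλ × 111125 × cos(-11.1740°) = -0.0023 × 111125 × 0.981043 = -250.7 m.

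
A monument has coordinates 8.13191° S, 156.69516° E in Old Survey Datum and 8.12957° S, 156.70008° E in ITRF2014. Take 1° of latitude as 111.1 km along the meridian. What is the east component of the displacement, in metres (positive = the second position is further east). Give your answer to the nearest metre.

Δφ = -8.12957° − -8.13191° = +0.00234°; Δλ = 156.70008° − 156.69516° = +0.00492°.
ΔN = Δφ × 111100 = 260.0 m; ΔE = Δλ × 111100 × cos(-8.13191°) = +0.00492 × 111100 × 0.989945 = 541.1 m.

ΔE = 541 m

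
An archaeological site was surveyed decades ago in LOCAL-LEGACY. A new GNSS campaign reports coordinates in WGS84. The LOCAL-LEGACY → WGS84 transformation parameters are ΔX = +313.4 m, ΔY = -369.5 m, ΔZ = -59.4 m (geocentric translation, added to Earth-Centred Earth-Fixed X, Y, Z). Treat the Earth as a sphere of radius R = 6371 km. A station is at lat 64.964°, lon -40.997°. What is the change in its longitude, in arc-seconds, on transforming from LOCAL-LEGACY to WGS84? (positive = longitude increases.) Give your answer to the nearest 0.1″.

Δλ = -5.6″

sin φ = 0.906042, cos φ = 0.423188, sin λ = -0.656020, cos λ = 0.754744.
East component: ΔE = −sin λ·ΔX + cos λ·ΔY = −(-0.656020)(313.4) + (0.754744)(-369.5) = -73.28 m.
1° of latitude spans πR/180 = 111195 m; at latitude φ, 1° of longitude spans that × cos φ = 47056.3 m, so Δλ = -73.28 / 47056.3 × 3600 = -5.606″.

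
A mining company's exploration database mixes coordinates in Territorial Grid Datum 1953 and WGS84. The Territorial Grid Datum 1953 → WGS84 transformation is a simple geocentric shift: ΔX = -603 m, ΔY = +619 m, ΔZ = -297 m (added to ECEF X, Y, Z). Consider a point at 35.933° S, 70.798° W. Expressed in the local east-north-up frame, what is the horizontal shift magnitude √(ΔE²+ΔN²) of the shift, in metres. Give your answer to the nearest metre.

The local east axis at (φ, λ) is (−sin λ, cos λ, 0), so ΔE = −sin(-70.798°)·(-603) + cos(-70.798°)·619 = -365.86 m.
The local north axis is (−sin φ cos λ, −sin φ sin λ, cos φ), giving ΔN = -116.386 − 343.044 − 240.482 = -699.91 m.
Horizontal magnitude = √(ΔE² + ΔN²) = √((-365.86)² + (-699.91)²) = 789.77 m.

790 m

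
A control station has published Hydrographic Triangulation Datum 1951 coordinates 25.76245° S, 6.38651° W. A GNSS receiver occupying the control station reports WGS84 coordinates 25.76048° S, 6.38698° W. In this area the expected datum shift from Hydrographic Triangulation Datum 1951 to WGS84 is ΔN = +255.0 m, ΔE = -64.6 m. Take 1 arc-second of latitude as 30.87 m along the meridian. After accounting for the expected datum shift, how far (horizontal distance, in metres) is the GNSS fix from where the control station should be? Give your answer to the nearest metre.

40 m

Observed coordinate differences: Δφ = +0.00197°, Δλ = -0.00047°.
Converting to metres (1° lat = 111132 m, cos φ = 0.900604): observed ΔN = 218.9 m, observed ΔE = -47.0 m.
Subtracting the expected shift leaves a residual of 218.9 − (255.0) = -36.1 m north and -47.0 − (-64.6) = 17.6 m east.
Residual distance = √((-36.1)² + 17.6²) = 40.1 m.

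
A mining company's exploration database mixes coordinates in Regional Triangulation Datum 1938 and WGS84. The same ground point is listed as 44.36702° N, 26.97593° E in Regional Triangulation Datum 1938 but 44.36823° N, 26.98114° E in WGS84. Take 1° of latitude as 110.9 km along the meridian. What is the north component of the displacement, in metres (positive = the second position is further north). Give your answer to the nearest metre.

ΔN = 134 m

Δφ = 44.36823° − 44.36702° = +0.00121°; Δλ = 26.98114° − 26.97593° = +0.00521°.
ΔN = Δφ × 110900 = 134.2 m; ΔE = Δλ × 110900 × cos(44.36702°) = +0.00521 × 110900 × 0.714875 = 413.0 m.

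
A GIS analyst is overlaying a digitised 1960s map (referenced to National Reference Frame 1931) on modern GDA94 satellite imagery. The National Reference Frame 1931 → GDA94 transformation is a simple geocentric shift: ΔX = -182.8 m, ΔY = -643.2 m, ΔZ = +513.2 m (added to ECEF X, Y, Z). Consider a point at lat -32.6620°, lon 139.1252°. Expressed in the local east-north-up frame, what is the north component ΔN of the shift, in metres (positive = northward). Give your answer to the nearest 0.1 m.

The local north axis is (−sin φ cos λ, −sin φ sin λ, cos φ), giving ΔN = 74.596 − 227.161 + 432.047 = 279.48 m.

ΔN = 279.5 m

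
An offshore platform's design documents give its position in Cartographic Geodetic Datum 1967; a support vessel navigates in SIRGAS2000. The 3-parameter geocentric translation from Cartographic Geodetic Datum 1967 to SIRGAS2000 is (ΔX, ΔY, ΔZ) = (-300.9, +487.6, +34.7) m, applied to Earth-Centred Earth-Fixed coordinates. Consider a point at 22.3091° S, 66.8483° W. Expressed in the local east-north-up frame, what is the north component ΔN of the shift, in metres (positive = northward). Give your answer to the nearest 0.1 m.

At φ = -22.3091°, λ = -66.8483°: sin φ = -0.379603, cos φ = 0.925149, sin λ = -0.919467, cos λ = 0.393167.
ΔN = −sin φ cos λ·ΔX − sin φ sin λ·ΔY + cos φ·ΔZ = −(-0.379603)(0.393167)(-300.9) − (-0.379603)(-0.919467)(487.6) + (0.925149)(34.7) = -182.99 m.

ΔN = -183.0 m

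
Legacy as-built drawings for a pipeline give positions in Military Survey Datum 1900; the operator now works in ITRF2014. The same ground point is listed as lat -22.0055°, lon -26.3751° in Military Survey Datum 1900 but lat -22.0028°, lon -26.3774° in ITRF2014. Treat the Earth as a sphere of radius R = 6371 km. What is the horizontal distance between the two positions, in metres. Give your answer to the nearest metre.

Δφ = -22.0028° − -22.0055° = +0.0027°; Δλ = -26.3774° − -26.3751° = -0.0023°.
1° along a meridian = πR/180 = 111195 m.
ΔN = Δφ × 111195 = 300.2 m; ΔE = Δλ × 111195 × cos(-22.0055°) = -0.0023 × 111195 × 0.927148 = -237.1 m.
Distance = √(ΔE² + ΔN²) = √((-237.1)² + 300.2²) = 382.6 m.

383 m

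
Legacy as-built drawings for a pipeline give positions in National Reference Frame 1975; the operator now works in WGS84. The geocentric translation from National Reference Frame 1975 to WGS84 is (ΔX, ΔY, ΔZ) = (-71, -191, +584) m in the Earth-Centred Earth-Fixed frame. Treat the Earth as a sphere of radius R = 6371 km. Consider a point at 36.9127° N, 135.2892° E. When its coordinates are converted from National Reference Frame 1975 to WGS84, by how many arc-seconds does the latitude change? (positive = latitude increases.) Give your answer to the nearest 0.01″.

sin φ = 0.600597, cos φ = 0.799552, sin λ = 0.703529, cos λ = -0.710667.
North component: ΔN = −sin φ cos λ·ΔX − sin φ sin λ·ΔY + cos φ·ΔZ = −(0.600597)(-0.710667)(-71) − (0.600597)(0.703529)(-191) + (0.799552)(584) = 517.34 m.
1° of latitude spans πR/180 = 111195 m, so Δφ = 517.34 / 111195 × 3600 = 16.749″.

Δφ = 16.75″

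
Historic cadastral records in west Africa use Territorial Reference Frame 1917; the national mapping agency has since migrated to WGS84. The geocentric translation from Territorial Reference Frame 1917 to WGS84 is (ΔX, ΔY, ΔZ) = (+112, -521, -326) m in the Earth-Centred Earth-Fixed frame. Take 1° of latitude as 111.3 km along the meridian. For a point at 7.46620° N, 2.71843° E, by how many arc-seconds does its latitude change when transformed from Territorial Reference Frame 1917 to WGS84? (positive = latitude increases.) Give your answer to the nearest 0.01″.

sin φ = 0.129941, cos φ = 0.991522, sin λ = 0.047428, cos λ = 0.998875.
North component: ΔN = −sin φ cos λ·ΔX − sin φ sin λ·ΔY + cos φ·ΔZ = −(0.129941)(0.998875)(112) − (0.129941)(0.047428)(-521) + (0.991522)(-326) = -334.56 m.
1° of latitude spans 111300 m, so Δφ = -334.56 / 111300 × 3600 = -10.821″.

Δφ = -10.82″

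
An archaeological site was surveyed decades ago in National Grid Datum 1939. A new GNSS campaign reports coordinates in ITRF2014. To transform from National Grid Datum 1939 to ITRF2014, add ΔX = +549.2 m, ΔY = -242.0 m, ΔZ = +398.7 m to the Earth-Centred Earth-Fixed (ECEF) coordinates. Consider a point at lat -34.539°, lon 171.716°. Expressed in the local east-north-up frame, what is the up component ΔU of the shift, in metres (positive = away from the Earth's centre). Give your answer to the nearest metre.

ΔU = -702 m

The local up (radial) axis is (cos φ cos λ, cos φ sin λ, sin φ), giving ΔU = -447.678 − 28.722 − 226.050 = -702.45 m.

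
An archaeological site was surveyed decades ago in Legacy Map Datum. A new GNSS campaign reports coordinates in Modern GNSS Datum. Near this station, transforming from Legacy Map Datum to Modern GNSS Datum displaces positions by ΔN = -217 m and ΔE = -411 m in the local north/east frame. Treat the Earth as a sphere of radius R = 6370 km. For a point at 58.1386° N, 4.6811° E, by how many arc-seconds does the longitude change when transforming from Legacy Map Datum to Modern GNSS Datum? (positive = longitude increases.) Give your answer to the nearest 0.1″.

Δλ = -25.2″

At latitude 58.1386°, cos φ = 0.527866.
One radian of longitude at latitude φ spans R cos φ, so Δλ = ΔE / (R cos φ) = -411.0 / (6370000 × 0.527866) = -1.2223e-04 rad = -25.212″.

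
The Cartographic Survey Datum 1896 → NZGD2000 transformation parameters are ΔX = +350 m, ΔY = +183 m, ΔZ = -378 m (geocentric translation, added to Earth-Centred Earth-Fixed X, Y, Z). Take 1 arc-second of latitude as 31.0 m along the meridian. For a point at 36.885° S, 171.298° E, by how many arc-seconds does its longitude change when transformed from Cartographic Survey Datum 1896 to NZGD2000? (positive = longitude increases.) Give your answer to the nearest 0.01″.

Δλ = -9.43″

sin φ = -0.600211, cos φ = 0.799842, sin λ = 0.151295, cos λ = -0.988489.
East component: ΔE = −sin λ·ΔX + cos λ·ΔY = −(0.151295)(350) + (-0.988489)(183) = -233.85 m.
1° of latitude spans 3600 × 31.00 = 111600 m; at latitude φ, 1° of longitude spans that × cos φ = 89262.3 m, so Δλ = -233.85 / 89262.3 × 3600 = -9.431″.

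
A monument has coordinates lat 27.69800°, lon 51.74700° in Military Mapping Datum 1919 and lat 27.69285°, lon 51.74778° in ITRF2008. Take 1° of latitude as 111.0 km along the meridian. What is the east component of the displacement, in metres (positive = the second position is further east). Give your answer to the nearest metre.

ΔE = 77 m

Δφ = 27.69285° − 27.69800° = -0.00515°; Δλ = 51.74778° − 51.74700° = +0.00078°.
ΔN = Δφ × 111000 = -571.7 m; ΔE = Δλ × 111000 × cos(27.69800°) = +0.00078 × 111000 × 0.885410 = 76.7 m.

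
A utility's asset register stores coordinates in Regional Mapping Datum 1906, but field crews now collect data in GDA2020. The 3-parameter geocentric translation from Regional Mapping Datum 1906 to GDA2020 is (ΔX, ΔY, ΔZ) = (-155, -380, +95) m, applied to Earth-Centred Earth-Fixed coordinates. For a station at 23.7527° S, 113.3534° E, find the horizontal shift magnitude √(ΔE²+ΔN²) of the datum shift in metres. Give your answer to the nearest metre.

294 m

At φ = -23.7527°, λ = 113.3534°: sin φ = -0.402790, cos φ = 0.915292, sin λ = 0.918077, cos λ = -0.396401.
ΔE = −sin λ·ΔX + cos λ·ΔY = −(0.918077)·(-155) + (-0.396401)·(-380) = 292.93 m.
ΔN = −sin φ cos λ·ΔX − sin φ sin λ·ΔY + cos φ·ΔZ = −(-0.402790)(-0.396401)(-155) − (-0.402790)(0.918077)(-380) + (0.915292)(95) = -28.82 m.
Horizontal magnitude = √(ΔE² + ΔN²) = √(292.93² + (-28.82)²) = 294.35 m.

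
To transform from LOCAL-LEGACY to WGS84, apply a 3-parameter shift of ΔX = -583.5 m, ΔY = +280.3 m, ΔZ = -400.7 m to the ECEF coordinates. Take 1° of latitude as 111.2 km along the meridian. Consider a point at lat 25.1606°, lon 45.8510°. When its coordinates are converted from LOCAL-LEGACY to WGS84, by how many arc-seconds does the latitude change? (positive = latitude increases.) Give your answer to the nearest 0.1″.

sin φ = 0.425157, cos φ = 0.905120, sin λ = 0.717531, cos λ = 0.696527.
North component: ΔN = −sin φ cos λ·ΔX − sin φ sin λ·ΔY + cos φ·ΔZ = −(0.425157)(0.696527)(-583.5) − (0.425157)(0.717531)(280.3) + (0.905120)(-400.7) = -275.40 m.
1° of latitude spans 111200 m, so Δφ = -275.40 / 111200 × 3600 = -8.916″.

Δφ = -8.9″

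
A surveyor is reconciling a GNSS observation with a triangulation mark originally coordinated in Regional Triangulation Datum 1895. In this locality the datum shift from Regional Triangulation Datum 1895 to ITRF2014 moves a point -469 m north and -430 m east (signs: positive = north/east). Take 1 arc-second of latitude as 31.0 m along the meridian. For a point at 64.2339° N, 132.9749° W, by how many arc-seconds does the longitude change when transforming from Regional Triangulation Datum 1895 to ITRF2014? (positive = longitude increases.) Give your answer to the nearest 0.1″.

At latitude 64.2339°, cos φ = 0.434698.
1″ of longitude at this latitude = 31.00 × cos φ = 13.4756 m, so Δλ = -430.0 / 13.4756 = -31.909″.

Δλ = -31.9″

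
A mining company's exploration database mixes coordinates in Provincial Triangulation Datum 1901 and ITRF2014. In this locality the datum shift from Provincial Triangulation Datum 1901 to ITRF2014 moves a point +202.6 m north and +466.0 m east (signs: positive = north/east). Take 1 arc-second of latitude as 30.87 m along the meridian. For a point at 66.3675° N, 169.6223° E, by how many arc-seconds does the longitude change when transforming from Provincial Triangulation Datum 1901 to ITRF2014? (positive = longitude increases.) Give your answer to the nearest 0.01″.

At latitude 66.3675°, cos φ = 0.400869.
1″ of longitude at this latitude = 30.87 × cos φ = 12.3748 m, so Δλ = 466.0 / 12.3748 = 37.657″.

Δλ = 37.66″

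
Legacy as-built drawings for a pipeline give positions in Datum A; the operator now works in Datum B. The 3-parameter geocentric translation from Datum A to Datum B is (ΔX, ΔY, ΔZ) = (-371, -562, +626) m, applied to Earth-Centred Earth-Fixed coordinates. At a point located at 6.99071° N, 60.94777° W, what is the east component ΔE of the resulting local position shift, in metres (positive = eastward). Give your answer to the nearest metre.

At φ = 6.99071°, λ = -60.94777°: sin φ = 0.121708, cos φ = 0.992566, sin λ = -0.874177, cos λ = 0.485607.
ΔE = −sin λ·ΔX + cos λ·ΔY = −(-0.874177)·(-371) + (0.485607)·(-562) = -597.23 m.

ΔE = -597 m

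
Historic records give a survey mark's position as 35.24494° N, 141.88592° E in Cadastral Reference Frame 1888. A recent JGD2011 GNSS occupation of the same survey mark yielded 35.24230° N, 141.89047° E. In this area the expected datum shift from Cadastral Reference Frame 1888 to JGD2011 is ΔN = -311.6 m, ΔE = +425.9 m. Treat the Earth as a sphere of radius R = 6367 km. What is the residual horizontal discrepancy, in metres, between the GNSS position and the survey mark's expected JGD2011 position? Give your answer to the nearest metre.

Observed coordinate differences: Δφ = -0.00264°, Δλ = +0.00455°.
Converting to metres (1° lat = 111125 m, cos φ = 0.816693): observed ΔN = -293.4 m, observed ΔE = 412.9 m.
Subtracting the expected shift leaves a residual of -293.4 − (-311.6) = 18.2 m north and 412.9 − (425.9) = -13.0 m east.
Residual distance = √(18.2² + (-13.0)²) = 22.4 m.

22 m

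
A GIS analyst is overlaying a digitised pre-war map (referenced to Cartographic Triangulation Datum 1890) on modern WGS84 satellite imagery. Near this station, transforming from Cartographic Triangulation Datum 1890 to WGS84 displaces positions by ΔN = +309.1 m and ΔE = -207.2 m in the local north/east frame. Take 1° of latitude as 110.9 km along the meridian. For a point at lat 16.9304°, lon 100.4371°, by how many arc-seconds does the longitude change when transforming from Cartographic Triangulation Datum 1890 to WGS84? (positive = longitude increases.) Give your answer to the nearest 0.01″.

Δλ = -7.03″

At latitude 16.9304°, cos φ = 0.956659.
1° of longitude at this latitude = 110.9 × cos φ = 106.09 km, so Δλ = -207.2 / 106093.5 = -0.0019530° = -7.031″.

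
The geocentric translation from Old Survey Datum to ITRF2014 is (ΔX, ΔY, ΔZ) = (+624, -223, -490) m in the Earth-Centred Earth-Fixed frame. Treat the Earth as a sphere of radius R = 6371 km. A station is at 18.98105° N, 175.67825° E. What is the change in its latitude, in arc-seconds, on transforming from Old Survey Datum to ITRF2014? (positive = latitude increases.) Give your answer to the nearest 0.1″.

Δφ = -8.3″

sin φ = 0.325255, cos φ = 0.945626, sin λ = 0.075357, cos λ = -0.997157.
North component: ΔN = −sin φ cos λ·ΔX − sin φ sin λ·ΔY + cos φ·ΔZ = −(0.325255)(-0.997157)(624) − (0.325255)(0.075357)(-223) + (0.945626)(-490) = -255.51 m.
1° of latitude spans πR/180 = 111195 m, so Δφ = -255.51 / 111195 × 3600 = -8.272″.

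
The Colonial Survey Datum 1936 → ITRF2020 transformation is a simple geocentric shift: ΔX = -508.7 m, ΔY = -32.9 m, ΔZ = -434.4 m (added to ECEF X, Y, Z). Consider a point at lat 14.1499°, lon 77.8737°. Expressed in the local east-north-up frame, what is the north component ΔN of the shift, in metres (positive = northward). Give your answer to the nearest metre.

The local north axis is (−sin φ cos λ, −sin φ sin λ, cos φ), giving ΔN = 26.123 + 7.863 − 421.220 = -387.23 m.

ΔN = -387 m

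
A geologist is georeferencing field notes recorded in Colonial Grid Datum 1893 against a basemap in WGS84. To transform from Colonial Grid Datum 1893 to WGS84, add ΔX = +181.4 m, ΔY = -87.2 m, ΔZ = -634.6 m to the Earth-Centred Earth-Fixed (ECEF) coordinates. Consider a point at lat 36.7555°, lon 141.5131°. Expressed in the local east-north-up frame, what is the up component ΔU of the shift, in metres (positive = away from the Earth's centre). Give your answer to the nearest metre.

ΔU = -537 m

The local up (radial) axis is (cos φ cos λ, cos φ sin λ, sin φ), giving ΔU = -113.763 − 43.479 − 379.746 = -536.99 m.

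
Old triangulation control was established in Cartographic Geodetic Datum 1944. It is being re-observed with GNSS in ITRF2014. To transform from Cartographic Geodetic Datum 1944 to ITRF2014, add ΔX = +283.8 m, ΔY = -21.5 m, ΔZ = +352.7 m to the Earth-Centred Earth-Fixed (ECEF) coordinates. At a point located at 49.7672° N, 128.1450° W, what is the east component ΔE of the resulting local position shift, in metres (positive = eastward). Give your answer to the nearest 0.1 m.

The local east axis at (φ, λ) is (−sin λ, cos λ, 0), so ΔE = −sin(-128.1450°)·283.8 + cos(-128.1450°)·(-21.5) = 236.47 m.

ΔE = 236.5 m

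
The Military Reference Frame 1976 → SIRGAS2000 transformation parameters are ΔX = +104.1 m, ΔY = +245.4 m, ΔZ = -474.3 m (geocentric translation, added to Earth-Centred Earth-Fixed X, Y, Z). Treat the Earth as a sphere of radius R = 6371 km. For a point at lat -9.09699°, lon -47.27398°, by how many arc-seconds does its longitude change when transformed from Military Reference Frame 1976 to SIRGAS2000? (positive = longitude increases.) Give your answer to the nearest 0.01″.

sin φ = -0.158106, cos φ = 0.987422, sin λ = -0.734607, cos λ = 0.678493.
East component: ΔE = −sin λ·ΔX + cos λ·ΔY = −(-0.734607)(104.1) + (0.678493)(245.4) = 242.97 m.
1° of latitude spans πR/180 = 111195 m; at latitude φ, 1° of longitude spans that × cos φ = 109796.3 m, so Δλ = 242.97 / 109796.3 × 3600 = 7.967″.

Δλ = 7.97″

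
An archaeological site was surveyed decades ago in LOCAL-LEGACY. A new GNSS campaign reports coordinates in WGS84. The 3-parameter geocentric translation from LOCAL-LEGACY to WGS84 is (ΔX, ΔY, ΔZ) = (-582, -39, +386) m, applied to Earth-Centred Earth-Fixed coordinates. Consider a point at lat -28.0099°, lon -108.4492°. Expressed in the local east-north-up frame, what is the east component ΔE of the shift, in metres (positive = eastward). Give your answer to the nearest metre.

ΔE = -540 m

At φ = -28.0099°, λ = -108.4492°: sin φ = -0.469624, cos φ = 0.882866, sin λ = -0.948605, cos λ = -0.316464.
ΔE = −sin λ·ΔX + cos λ·ΔY = −(-0.948605)·(-582) + (-0.316464)·(-39) = -539.75 m.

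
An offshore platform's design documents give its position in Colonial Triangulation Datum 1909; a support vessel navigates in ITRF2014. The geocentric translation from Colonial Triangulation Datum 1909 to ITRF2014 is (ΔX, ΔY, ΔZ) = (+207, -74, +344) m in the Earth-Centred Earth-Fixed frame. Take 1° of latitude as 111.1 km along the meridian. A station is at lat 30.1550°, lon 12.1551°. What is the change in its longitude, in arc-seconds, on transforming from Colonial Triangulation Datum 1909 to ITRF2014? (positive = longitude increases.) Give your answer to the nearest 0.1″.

sin φ = 0.502341, cos φ = 0.864670, sin λ = 0.210559, cos λ = 0.977581.
East component: ΔE = −sin λ·ΔX + cos λ·ΔY = −(0.210559)(207) + (0.977581)(-74) = -115.93 m.
1° of latitude spans 111100 m; at latitude φ, 1° of longitude spans that × cos φ = 96064.8 m, so Δλ = -115.93 / 96064.8 × 3600 = -4.344″.

Δλ = -4.3″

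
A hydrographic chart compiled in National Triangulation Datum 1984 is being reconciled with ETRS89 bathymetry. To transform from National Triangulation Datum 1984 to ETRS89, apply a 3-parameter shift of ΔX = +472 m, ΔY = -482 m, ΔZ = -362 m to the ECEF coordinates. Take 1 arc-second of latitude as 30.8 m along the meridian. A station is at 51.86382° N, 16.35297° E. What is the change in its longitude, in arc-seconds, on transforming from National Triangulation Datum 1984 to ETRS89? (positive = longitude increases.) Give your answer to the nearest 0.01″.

Δλ = -31.30″

sin φ = 0.786545, cos φ = 0.617533, sin λ = 0.281554, cos λ = 0.959545.
East component: ΔE = −sin λ·ΔX + cos λ·ΔY = −(0.281554)(472) + (0.959545)(-482) = -595.39 m.
1° of latitude spans 3600 × 30.80 = 110880 m; at latitude φ, 1° of longitude spans that × cos φ = 68472.0 m, so Δλ = -595.39 / 68472.0 × 3600 = -31.304″.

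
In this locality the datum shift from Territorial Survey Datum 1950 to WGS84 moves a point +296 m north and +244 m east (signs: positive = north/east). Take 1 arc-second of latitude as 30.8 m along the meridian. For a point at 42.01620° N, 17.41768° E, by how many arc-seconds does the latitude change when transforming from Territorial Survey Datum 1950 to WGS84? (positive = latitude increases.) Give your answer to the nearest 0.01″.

Δφ = 9.61″

1″ of latitude = 30.80 m, so Δφ = 296.0 / 30.80 = 9.610″.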